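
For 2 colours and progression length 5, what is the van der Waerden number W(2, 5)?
W(2, 5) = 178

This is a classical value, W(2, 5) = 178, established by combining an explicit 2-colouring of {1, ..., 177} with no monochromatic 5-AP (giving the lower bound W(2, 5) > 177) and a finite case analysis / exhaustive computer search showing every 2-colouring of {1, ..., 178} has such an AP.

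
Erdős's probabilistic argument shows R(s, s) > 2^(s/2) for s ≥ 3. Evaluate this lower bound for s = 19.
2^(19/2) = 724.0773; so R(19, 19) > 724.0773

Colour each edge of K_n uniformly at random with red/blue. The expected number of monochromatic K_19 is C(n, 19) · 2 · 2^(−C(19,2)). If C(n, 19) · 2^(1 − C(19,2)) < 1, then with positive probability no monochromatic K_19 exists, so R(19, 19) > n. The standard estimate C(n, 19) ≤ n^19/19! shows this inequality holds whenever n ≤ 2^(19/2) (since 19! · 2^(C(19,2) − 1) > 2^(19^2/2) ≥ n^19). Hence R(19, 19) > 2^(19/2) = 724.0773.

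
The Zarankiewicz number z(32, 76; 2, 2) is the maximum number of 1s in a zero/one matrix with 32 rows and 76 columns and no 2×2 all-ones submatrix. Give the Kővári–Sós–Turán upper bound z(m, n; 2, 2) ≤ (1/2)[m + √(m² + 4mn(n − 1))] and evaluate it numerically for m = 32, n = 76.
z(32, 76; 2, 2) ≤ (1/2)[32 + √(32² + 4·32·76·75)] = (1/2)[32 + √730624] = 443.3827

Kővári–Sós–Turán: let r_1, ..., r_32 be the row sums and z = Σ r_i the total number of 1s. Each pair of columns can share at most one row with both entries 1 (else a 2×2 all-ones block appears), so Σ_i C(r_i, 2) ≤ C(76, 2) = 2850. By convexity Σ_i C(r_i, 2) ≥ 32·C(z/32, 2) = z(z − 32)/(2·32), giving z² − 32z − 32·76·75 ≤ 0 and hence z ≤ (1/2)[32 + √(1024 + 4·182400)] = (1/2)[32 + √730624] ≈ (1/2)(32 + 854.7655) = 443.3827.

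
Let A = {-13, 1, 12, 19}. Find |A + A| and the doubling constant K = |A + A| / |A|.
K = |A + A| / |A| = 10/4 = 5/2

Enumerate A + A = {a + b : a, b ∈ A}. With |A| = 4, there are |A|^2 = 16 ordered sum pairs; collecting distinct values, A + A = {-26, -12, -1, 2, 6, 13, 20, 24, 31, 38}, so |A + A| = 10. Thus K = 10/4 = 5/2. For comparison, the minimum possible |A + A| over all 4-element sets is 2·4 − 1 = 7 (so min K = 7/4), attained only by arithmetic progressions.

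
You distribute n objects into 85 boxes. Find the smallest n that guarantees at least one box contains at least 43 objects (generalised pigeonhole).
n = (43 − 1)·85 + 1 = 3571

By the generalised pigeonhole principle, to guarantee some box contains ≥ r objects we need more than (r − 1) · k objects total. Threshold: n = (r − 1) · k + 1. With r = 43 and k = 85: n = 42 · 85 + 1 = 3570 + 1 = 3571. For n = 3570 = 42 · 85, we can put exactly 42 objects in every box, avoiding 43 in any single one — so 3571 is tight.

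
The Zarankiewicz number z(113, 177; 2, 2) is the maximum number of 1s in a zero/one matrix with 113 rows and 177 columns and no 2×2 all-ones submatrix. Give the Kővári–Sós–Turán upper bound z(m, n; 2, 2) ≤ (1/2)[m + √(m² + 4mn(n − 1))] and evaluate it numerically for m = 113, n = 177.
z(113, 177; 2, 2) ≤ (1/2)[113 + √(113² + 4·113·177·176)] = (1/2)[113 + √14093473] = 1933.5637

Kővári–Sós–Turán: let r_1, ..., r_113 be the row sums and z = Σ r_i the total number of 1s. Each pair of columns can share at most one row with both entries 1 (else a 2×2 all-ones block appears), so Σ_i C(r_i, 2) ≤ C(177, 2) = 15576. By convexity Σ_i C(r_i, 2) ≥ 113·C(z/113, 2) = z(z − 113)/(2·113), giving z² − 113z − 113·177·176 ≤ 0 and hence z ≤ (1/2)[113 + √(12769 + 4·3520176)] = (1/2)[113 + √14093473] ≈ (1/2)(113 + 3754.1275) = 1933.5637.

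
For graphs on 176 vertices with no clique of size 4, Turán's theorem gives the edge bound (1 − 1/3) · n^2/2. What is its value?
Turán density bound = (2/3) · 176^2/2 = 30976/3 ≈ 10325.3333

Turán's theorem: ex(n, K_{r+1}) is achieved by the complete r-partite Turán graph T(n, r) with parts as balanced as possible, and is at most (1 − 1/r) · n^2/2. For r = 3, n = 176: the density bound is (2/3) · 30976/2 = 30976/3 ≈ 10325.3333. The integer-valued extremum is e(T(176, 3)) = 10325, which is strictly less than the density bound 30976/3 since 3 ∤ 176 (the parts of T(176, 3) cannot all be equal).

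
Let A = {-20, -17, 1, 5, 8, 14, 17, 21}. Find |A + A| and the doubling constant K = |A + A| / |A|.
K = |A + A| / |A| = 32/8 = 4

Enumerate A + A = {a + b : a, b ∈ A}. With |A| = 8, there are |A|^2 = 64 ordered sum pairs; collecting distinct values, A + A = {-40, -37, -34, -19, -16, -15, -12, -9, -6, -3, 0, 1, 2, 4, 6, 9, 10, 13, 15, 16, 18, 19, 22, 25, 26, 28, 29, 31, 34, 35, 38, 42}, so |A + A| = 32. Thus K = 32/8 = 4. For comparison, the minimum possible |A + A| over all 8-element sets is 2·8 − 1 = 15 (so min K = 15/8), attained only by arithmetic progressions.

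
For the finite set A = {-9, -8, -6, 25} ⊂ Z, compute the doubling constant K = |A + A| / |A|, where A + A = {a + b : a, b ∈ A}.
K = |A + A| / |A| = 10/4 = 5/2

Enumerate A + A = {a + b : a, b ∈ A}. With |A| = 4, there are |A|^2 = 16 ordered sum pairs; collecting distinct values, A + A = {-18, -17, -16, -15, -14, -12, 16, 17, 19, 50}, so |A + A| = 10. Thus K = 10/4 = 5/2. For comparison, the minimum possible |A + A| over all 4-element sets is 2·4 − 1 = 7 (so min K = 7/4), attained only by arithmetic progressions.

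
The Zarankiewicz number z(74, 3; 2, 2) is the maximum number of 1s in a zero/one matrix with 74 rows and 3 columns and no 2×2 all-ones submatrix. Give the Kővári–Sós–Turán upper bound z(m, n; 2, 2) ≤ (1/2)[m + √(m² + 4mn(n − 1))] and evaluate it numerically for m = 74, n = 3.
z(74, 3; 2, 2) ≤ (1/2)[74 + √(74² + 4·74·3·2)] = (1/2)[74 + √7252] = 79.5793

Kővári–Sós–Turán: let r_1, ..., r_74 be the row sums and z = Σ r_i the total number of 1s. Each pair of columns can share at most one row with both entries 1 (else a 2×2 all-ones block appears), so Σ_i C(r_i, 2) ≤ C(3, 2) = 3. By convexity Σ_i C(r_i, 2) ≥ 74·C(z/74, 2) = z(z − 74)/(2·74), giving z² − 74z − 74·3·2 ≤ 0 and hence z ≤ (1/2)[74 + √(5476 + 4·444)] = (1/2)[74 + √7252] ≈ (1/2)(74 + 85.1587) = 79.5793.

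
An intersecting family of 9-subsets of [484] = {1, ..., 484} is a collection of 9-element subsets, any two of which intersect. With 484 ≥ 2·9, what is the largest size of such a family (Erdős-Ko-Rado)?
max |F| = C(483, 8) = 69302468016614196

The Erdős-Ko-Rado theorem states: for n ≥ 2k, an intersecting family of k-subsets of an n-element set has size at most C(n − 1, k − 1), with equality for 'star' families {A ⊆ [n] : |A| = k, i ∈ A} (fix an element i). For n = 484, k = 9: C(483, 8) = 69302468016614196.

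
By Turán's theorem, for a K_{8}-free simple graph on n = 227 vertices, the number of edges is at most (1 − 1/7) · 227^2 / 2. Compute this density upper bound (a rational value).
Turán density bound = (6/7) · 227^2/2 = 154587/7 ≈ 22083.8571

Turán's theorem: ex(n, K_{r+1}) is achieved by the complete r-partite Turán graph T(n, r) with parts as balanced as possible, and is at most (1 − 1/r) · n^2/2. For r = 7, n = 227: the density bound is (6/7) · 51529/2 = 154587/7 ≈ 22083.8571. The integer-valued extremum is e(T(227, 7)) = 22083, which is strictly less than the density bound 154587/7 since 7 ∤ 227 (the parts of T(227, 7) cannot all be equal).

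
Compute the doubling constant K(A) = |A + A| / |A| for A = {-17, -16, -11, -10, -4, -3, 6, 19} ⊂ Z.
K = |A + A| / |A| = 29/8

Enumerate A + A = {a + b : a, b ∈ A}. With |A| = 8, there are |A|^2 = 64 ordered sum pairs; collecting distinct values, A + A = {-34, -33, -32, -28, -27, -26, -22, -21, -20, -19, -15, -14, -13, -11, -10, -8, -7, -6, -5, -4, 2, 3, 8, 9, 12, 15, 16, 25, 38}, so |A + A| = 29. Thus K = 29/8. For comparison, the minimum possible |A + A| over all 8-element sets is 2·8 − 1 = 15 (so min K = 15/8), attained only by arithmetic progressions.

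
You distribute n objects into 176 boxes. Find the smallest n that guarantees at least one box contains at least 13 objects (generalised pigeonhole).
n = (13 − 1)·176 + 1 = 2113

By the generalised pigeonhole principle, to guarantee some box contains ≥ r objects we need more than (r − 1) · k objects total. Threshold: n = (r − 1) · k + 1. With r = 13 and k = 176: n = 12 · 176 + 1 = 2112 + 1 = 2113. For n = 2112 = 12 · 176, we can put exactly 12 objects in every box, avoiding 13 in any single one — so 2113 is tight.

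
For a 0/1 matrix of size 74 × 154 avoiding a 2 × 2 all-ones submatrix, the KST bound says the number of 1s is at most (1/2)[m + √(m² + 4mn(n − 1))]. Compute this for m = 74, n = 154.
z(74, 154; 2, 2) ≤ (1/2)[74 + √(74² + 4·74·154·153)] = (1/2)[74 + √6979828] = 1357.9682

Kővári–Sós–Turán: let r_1, ..., r_74 be the row sums and z = Σ r_i the total number of 1s. Each pair of columns can share at most one row with both entries 1 (else a 2×2 all-ones block appears), so Σ_i C(r_i, 2) ≤ C(154, 2) = 11781. By convexity Σ_i C(r_i, 2) ≥ 74·C(z/74, 2) = z(z − 74)/(2·74), giving z² − 74z − 74·154·153 ≤ 0 and hence z ≤ (1/2)[74 + √(5476 + 4·1743588)] = (1/2)[74 + √6979828] ≈ (1/2)(74 + 2641.9364) = 1357.9682.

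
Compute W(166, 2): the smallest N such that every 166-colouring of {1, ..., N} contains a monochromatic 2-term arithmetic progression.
W(166, 2) = 166 + 1 = 167

A 2-term AP is any pair of integers, so a monochromatic 2-AP exists iff some colour is used at least twice. With 166 colours, the colouring i ↦ i on {1, ..., 166} uses each colour once, avoiding any monochromatic pair, so W(166, 2) > 166. For {1, ..., 167}, pigeonhole forces two integers of the same colour, which form a monochromatic 2-AP. Hence W(166, 2) = 167.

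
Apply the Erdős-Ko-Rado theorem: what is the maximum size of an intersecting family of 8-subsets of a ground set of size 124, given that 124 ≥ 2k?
max |F| = C(123, 7) = 71025753942

Erdős-Ko-Rado (1961): when n ≥ 2k, max |F| = C(n−1, k−1). The bound is attained by the star {A : i ∈ A} for any fixed i ∈ [n]. Here C(124−1, 8−1) = C(123, 7) = 71025753942.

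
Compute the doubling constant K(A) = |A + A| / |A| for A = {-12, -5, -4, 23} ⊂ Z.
K = |A + A| / |A| = 10/4 = 5/2

Enumerate A + A = {a + b : a, b ∈ A}. With |A| = 4, there are |A|^2 = 16 ordered sum pairs; collecting distinct values, A + A = {-24, -17, -16, -10, -9, -8, 11, 18, 19, 46}, so |A + A| = 10. Thus K = 10/4 = 5/2. For comparison, the minimum possible |A + A| over all 4-element sets is 2·4 − 1 = 7 (so min K = 7/4), attained only by arithmetic progressions.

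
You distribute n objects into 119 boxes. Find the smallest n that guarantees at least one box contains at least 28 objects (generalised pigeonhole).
n = (28 − 1)·119 + 1 = 3214

By the generalised pigeonhole principle, to guarantee some box contains ≥ r objects we need more than (r − 1) · k objects total. Threshold: n = (r − 1) · k + 1. With r = 28 and k = 119: n = 27 · 119 + 1 = 3213 + 1 = 3214. For n = 3213 = 27 · 119, we can put exactly 27 objects in every box, avoiding 28 in any single one — so 3214 is tight.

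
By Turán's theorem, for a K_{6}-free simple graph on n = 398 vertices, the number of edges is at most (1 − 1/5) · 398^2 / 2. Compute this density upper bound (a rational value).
Turán density bound = (4/5) · 398^2/2 = 316808/5 ≈ 63361.6

Turán's theorem: ex(n, K_{r+1}) is achieved by the complete r-partite Turán graph T(n, r) with parts as balanced as possible, and is at most (1 − 1/r) · n^2/2. For r = 5, n = 398: the density bound is (4/5) · 158404/2 = 316808/5 ≈ 63361.6. The integer-valued extremum is e(T(398, 5)) = 63361, which is strictly less than the density bound 316808/5 since 5 ∤ 398 (the parts of T(398, 5) cannot all be equal).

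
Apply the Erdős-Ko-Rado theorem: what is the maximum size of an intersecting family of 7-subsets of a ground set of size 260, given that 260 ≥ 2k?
max |F| = C(259, 6) = 395488590784

The Erdős-Ko-Rado theorem states: for n ≥ 2k, an intersecting family of k-subsets of an n-element set has size at most C(n − 1, k − 1), with equality for 'star' families {A ⊆ [n] : |A| = k, i ∈ A} (fix an element i). For n = 260, k = 7: C(259, 6) = 395488590784.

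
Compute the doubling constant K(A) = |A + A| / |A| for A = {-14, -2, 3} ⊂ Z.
K = |A + A| / |A| = 6/3 = 2

Enumerate A + A = {a + b : a, b ∈ A}. With |A| = 3, there are |A|^2 = 9 ordered sum pairs; collecting distinct values, A + A = {-28, -16, -11, -4, 1, 6}, so |A + A| = 6. Thus K = 6/3 = 2. For comparison, the minimum possible |A + A| over all 3-element sets is 2·3 − 1 = 5 (so min K = 5/3), attained only by arithmetic progressions.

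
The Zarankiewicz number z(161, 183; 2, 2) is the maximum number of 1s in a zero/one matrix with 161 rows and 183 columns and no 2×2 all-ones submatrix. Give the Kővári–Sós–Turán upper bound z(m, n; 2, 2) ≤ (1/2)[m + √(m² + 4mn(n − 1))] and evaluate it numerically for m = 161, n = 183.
z(161, 183; 2, 2) ≤ (1/2)[161 + √(161² + 4·161·183·182)] = (1/2)[161 + √21474985] = 2397.5555

Kővári–Sós–Turán: let r_1, ..., r_161 be the row sums and z = Σ r_i the total number of 1s. Each pair of columns can share at most one row with both entries 1 (else a 2×2 all-ones block appears), so Σ_i C(r_i, 2) ≤ C(183, 2) = 16653. By convexity Σ_i C(r_i, 2) ≥ 161·C(z/161, 2) = z(z − 161)/(2·161), giving z² − 161z − 161·183·182 ≤ 0 and hence z ≤ (1/2)[161 + √(25921 + 4·5362266)] = (1/2)[161 + √21474985] ≈ (1/2)(161 + 4634.111) = 2397.5555.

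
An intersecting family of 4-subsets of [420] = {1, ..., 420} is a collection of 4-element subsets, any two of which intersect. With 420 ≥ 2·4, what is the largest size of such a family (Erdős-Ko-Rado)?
max |F| = C(419, 3) = 12172369

The Erdős-Ko-Rado theorem states: for n ≥ 2k, an intersecting family of k-subsets of an n-element set has size at most C(n − 1, k − 1), with equality for 'star' families {A ⊆ [n] : |A| = k, i ∈ A} (fix an element i). For n = 420, k = 4: C(419, 3) = 12172369.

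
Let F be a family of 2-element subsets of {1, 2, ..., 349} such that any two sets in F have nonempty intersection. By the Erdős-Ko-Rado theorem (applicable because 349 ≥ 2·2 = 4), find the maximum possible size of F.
max |F| = C(348, 1) = 348

The Erdős-Ko-Rado theorem states: for n ≥ 2k, an intersecting family of k-subsets of an n-element set has size at most C(n − 1, k − 1), with equality for 'star' families {A ⊆ [n] : |A| = k, i ∈ A} (fix an element i). For n = 349, k = 2: C(348, 1) = 348.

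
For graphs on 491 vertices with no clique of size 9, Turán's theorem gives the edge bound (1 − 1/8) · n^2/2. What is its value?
Turán density bound = (7/8) · 491^2/2 = 1687567/16 ≈ 105472.9375

Turán's theorem: ex(n, K_{r+1}) is achieved by the complete r-partite Turán graph T(n, r) with parts as balanced as possible, and is at most (1 − 1/r) · n^2/2. For r = 8, n = 491: the density bound is (7/8) · 241081/2 = 1687567/16 ≈ 105472.9375. The integer-valued extremum is e(T(491, 8)) = 105472, which is strictly less than the density bound 1687567/16 since 8 ∤ 491 (the parts of T(491, 8) cannot all be equal).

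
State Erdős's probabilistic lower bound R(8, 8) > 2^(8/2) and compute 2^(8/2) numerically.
2^(8/2) = 16; so R(8, 8) > 16

Colour each edge of K_n uniformly at random with red/blue. The expected number of monochromatic K_8 is C(n, 8) · 2 · 2^(−C(8,2)). If C(n, 8) · 2^(1 − C(8,2)) < 1, then with positive probability no monochromatic K_8 exists, so R(8, 8) > n. The standard estimate C(n, 8) ≤ n^8/8! shows this inequality holds whenever n ≤ 2^(8/2) (since 8! · 2^(C(8,2) − 1) > 2^(8^2/2) ≥ n^8). Hence R(8, 8) > 2^(8/2) = 16.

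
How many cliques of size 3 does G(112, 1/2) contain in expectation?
E[# K_3] = C(112, 3) · (1/2)^C(3, 2) = 227920 / 2^3 = 28490

For each 3-subset S of vertices (there are C(112, 3) = 227920 such S), let X_S = 1 if S induces a K_3 (all C(3, 2) = 3 edges present). Then P(X_S = 1) = (1/2)^3 = 1/8. By linearity of expectation, E[# K_3] = C(112, 3) · (1/2)^3 = 227920 / 8 = 28490.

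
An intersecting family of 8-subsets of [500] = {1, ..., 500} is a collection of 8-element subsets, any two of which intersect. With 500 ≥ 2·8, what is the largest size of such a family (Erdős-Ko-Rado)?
max |F| = C(499, 7) = 1465266040247724

The Erdős-Ko-Rado theorem states: for n ≥ 2k, an intersecting family of k-subsets of an n-element set has size at most C(n − 1, k − 1), with equality for 'star' families {A ⊆ [n] : |A| = k, i ∈ A} (fix an element i). For n = 500, k = 8: C(499, 7) = 1465266040247724.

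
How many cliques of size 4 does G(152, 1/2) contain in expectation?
E[# K_4] = C(152, 4) · (1/2)^C(4, 2) = 21374050 / 2^6 = 10687025/32 = 333969.53125

For each 4-subset S of vertices (there are C(152, 4) = 21374050 such S), let X_S = 1 if S induces a K_4 (all C(4, 2) = 6 edges present). Then P(X_S = 1) = (1/2)^6 = 1/64. By linearity of expectation, E[# K_4] = C(152, 4) · (1/2)^6 = 21374050 / 64 = 10687025/32 = 333969.53125.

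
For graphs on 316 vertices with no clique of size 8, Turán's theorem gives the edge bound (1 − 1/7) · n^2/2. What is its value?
Turán density bound = (6/7) · 316^2/2 = 299568/7 ≈ 42795.4286

Turán's theorem: ex(n, K_{r+1}) is achieved by the complete r-partite Turán graph T(n, r) with parts as balanced as possible, and is at most (1 − 1/r) · n^2/2. For r = 7, n = 316: the density bound is (6/7) · 99856/2 = 299568/7 ≈ 42795.4286. The integer-valued extremum is e(T(316, 7)) = 42795, which is strictly less than the density bound 299568/7 since 7 ∤ 316 (the parts of T(316, 7) cannot all be equal).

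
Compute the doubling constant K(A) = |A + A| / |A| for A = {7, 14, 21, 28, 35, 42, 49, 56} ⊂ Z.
K = |A + A| / |A| = 15/8

Enumerate A + A = {a + b : a, b ∈ A}. With |A| = 8, there are |A|^2 = 64 ordered sum pairs; collecting distinct values, A + A = {14, 21, 28, 35, 42, 49, 56, 63, 70, 77, 84, 91, 98, 105, 112}, so |A + A| = 15. Thus K = 15/8. Here |A + A| = 2|A| − 1 = 15, the minimum possible — so K = 15/8 is minimal, which holds iff A is an arithmetic progression.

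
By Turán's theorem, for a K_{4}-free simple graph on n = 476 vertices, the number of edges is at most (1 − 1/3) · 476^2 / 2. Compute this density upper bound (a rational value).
Turán density bound = (2/3) · 476^2/2 = 226576/3 ≈ 75525.3333

Turán's theorem: ex(n, K_{r+1}) is achieved by the complete r-partite Turán graph T(n, r) with parts as balanced as possible, and is at most (1 − 1/r) · n^2/2. For r = 3, n = 476: the density bound is (2/3) · 226576/2 = 226576/3 ≈ 75525.3333. The integer-valued extremum is e(T(476, 3)) = 75525, which is strictly less than the density bound 226576/3 since 3 ∤ 476 (the parts of T(476, 3) cannot all be equal).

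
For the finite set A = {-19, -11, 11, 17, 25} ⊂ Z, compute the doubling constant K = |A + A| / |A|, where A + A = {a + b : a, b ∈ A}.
K = |A + A| / |A| = 14/5

Enumerate A + A = {a + b : a, b ∈ A}. With |A| = 5, there are |A|^2 = 25 ordered sum pairs; collecting distinct values, A + A = {-38, -30, -22, -8, -2, 0, 6, 14, 22, 28, 34, 36, 42, 50}, so |A + A| = 14. Thus K = 14/5. For comparison, the minimum possible |A + A| over all 5-element sets is 2·5 − 1 = 9 (so min K = 9/5), attained only by arithmetic progressions.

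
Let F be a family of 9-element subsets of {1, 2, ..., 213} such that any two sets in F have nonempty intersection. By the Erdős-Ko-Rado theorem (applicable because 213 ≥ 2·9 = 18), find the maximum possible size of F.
max |F| = C(212, 8) = 88535640906570

The Erdős-Ko-Rado theorem states: for n ≥ 2k, an intersecting family of k-subsets of an n-element set has size at most C(n − 1, k − 1), with equality for 'star' families {A ⊆ [n] : |A| = k, i ∈ A} (fix an element i). For n = 213, k = 9: C(212, 8) = 88535640906570.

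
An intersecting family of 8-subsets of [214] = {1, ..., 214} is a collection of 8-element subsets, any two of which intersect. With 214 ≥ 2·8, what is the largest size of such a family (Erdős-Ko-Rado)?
max |F| = C(213, 7) = 3572453992536

The Erdős-Ko-Rado theorem states: for n ≥ 2k, an intersecting family of k-subsets of an n-element set has size at most C(n − 1, k − 1), with equality for 'star' families {A ⊆ [n] : |A| = k, i ∈ A} (fix an element i). For n = 214, k = 8: C(213, 7) = 3572453992536.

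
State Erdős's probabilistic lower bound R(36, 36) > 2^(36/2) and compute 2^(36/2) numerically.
2^(36/2) = 262144; so R(36, 36) > 262144

Colour each edge of K_n uniformly at random with red/blue. The expected number of monochromatic K_36 is C(n, 36) · 2 · 2^(−C(36,2)). If C(n, 36) · 2^(1 − C(36,2)) < 1, then with positive probability no monochromatic K_36 exists, so R(36, 36) > n. The standard estimate C(n, 36) ≤ n^36/36! shows this inequality holds whenever n ≤ 2^(36/2) (since 36! · 2^(C(36,2) − 1) > 2^(36^2/2) ≥ n^36). Hence R(36, 36) > 2^(36/2) = 262144.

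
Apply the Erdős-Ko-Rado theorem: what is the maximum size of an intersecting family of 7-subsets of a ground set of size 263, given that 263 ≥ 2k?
max |F| = C(262, 6) = 424067747649

The Erdős-Ko-Rado theorem states: for n ≥ 2k, an intersecting family of k-subsets of an n-element set has size at most C(n − 1, k − 1), with equality for 'star' families {A ⊆ [n] : |A| = k, i ∈ A} (fix an element i). For n = 263, k = 7: C(262, 6) = 424067747649.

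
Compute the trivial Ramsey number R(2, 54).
R(2, 54) = 54

R(2, k) = k for all k ≥ 2: in a 2-colouring of K_k, either some edge is red (a red K_2) or all edges are blue (a blue K_k). And K_{53} coloured all-blue has no blue K_54, so R(2, 54) > 53. Hence R(2, 54) = 54.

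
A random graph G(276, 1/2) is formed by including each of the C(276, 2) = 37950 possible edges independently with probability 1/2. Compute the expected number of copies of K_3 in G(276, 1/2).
E[# K_3] = C(276, 3) · (1/2)^C(3, 2) = 3466100 / 2^3 = 866525/2 = 433262.5

For each 3-subset S of vertices (there are C(276, 3) = 3466100 such S), let X_S = 1 if S induces a K_3 (all C(3, 2) = 3 edges present). Then P(X_S = 1) = (1/2)^3 = 1/8. By linearity of expectation, E[# K_3] = C(276, 3) · (1/2)^3 = 3466100 / 8 = 866525/2 = 433262.5.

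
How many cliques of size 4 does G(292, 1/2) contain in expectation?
E[# K_4] = C(292, 4) · (1/2)^C(4, 2) = 296729305 / 2^6 = 4636395.390625

For each 4-subset S of vertices (there are C(292, 4) = 296729305 such S), let X_S = 1 if S induces a K_4 (all C(4, 2) = 6 edges present). Then P(X_S = 1) = (1/2)^6 = 1/64. By linearity of expectation, E[# K_4] = C(292, 4) · (1/2)^6 = 296729305 / 64 = 4636395.390625.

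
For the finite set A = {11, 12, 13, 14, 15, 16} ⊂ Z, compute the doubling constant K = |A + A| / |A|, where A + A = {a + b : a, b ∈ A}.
K = |A + A| / |A| = 11/6

Enumerate A + A = {a + b : a, b ∈ A}. With |A| = 6, there are |A|^2 = 36 ordered sum pairs; collecting distinct values, A + A = {22, 23, 24, 25, 26, 27, 28, 29, 30, 31, 32}, so |A + A| = 11. Thus K = 11/6. Here |A + A| = 2|A| − 1 = 11, the minimum possible — so K = 11/6 is minimal, which holds iff A is an arithmetic progression.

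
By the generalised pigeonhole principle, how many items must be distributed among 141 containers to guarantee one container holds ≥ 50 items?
n = (50 − 1)·141 + 1 = 6910

By the generalised pigeonhole principle, to guarantee some box contains ≥ r objects we need more than (r − 1) · k objects total. Threshold: n = (r − 1) · k + 1. With r = 50 and k = 141: n = 49 · 141 + 1 = 6909 + 1 = 6910. For n = 6909 = 49 · 141, we can put exactly 49 objects in every box, avoiding 50 in any single one — so 6910 is tight.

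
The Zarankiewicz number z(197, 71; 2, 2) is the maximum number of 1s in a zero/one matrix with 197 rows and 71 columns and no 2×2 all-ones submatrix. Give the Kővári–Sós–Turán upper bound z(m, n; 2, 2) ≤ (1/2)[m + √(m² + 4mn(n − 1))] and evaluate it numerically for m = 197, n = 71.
z(197, 71; 2, 2) ≤ (1/2)[197 + √(197² + 4·197·71·70)] = (1/2)[197 + √3955169] = 1092.8803

Kővári–Sós–Turán: let r_1, ..., r_197 be the row sums and z = Σ r_i the total number of 1s. Each pair of columns can share at most one row with both entries 1 (else a 2×2 all-ones block appears), so Σ_i C(r_i, 2) ≤ C(71, 2) = 2485. By convexity Σ_i C(r_i, 2) ≥ 197·C(z/197, 2) = z(z − 197)/(2·197), giving z² − 197z − 197·71·70 ≤ 0 and hence z ≤ (1/2)[197 + √(38809 + 4·979090)] = (1/2)[197 + √3955169] ≈ (1/2)(197 + 1988.7607) = 1092.8803.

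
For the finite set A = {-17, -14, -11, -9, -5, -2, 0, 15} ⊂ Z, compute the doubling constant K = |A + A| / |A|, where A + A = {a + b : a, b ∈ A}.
K = |A + A| / |A| = 29/8

Enumerate A + A = {a + b : a, b ∈ A}. With |A| = 8, there are |A|^2 = 64 ordered sum pairs; collecting distinct values, A + A = {-34, -31, -28, -26, -25, -23, -22, -20, -19, -18, -17, -16, -14, -13, -11, -10, -9, -7, -5, -4, -2, 0, 1, 4, 6, 10, 13, 15, 30}, so |A + A| = 29. Thus K = 29/8. For comparison, the minimum possible |A + A| over all 8-element sets is 2·8 − 1 = 15 (so min K = 15/8), attained only by arithmetic progressions.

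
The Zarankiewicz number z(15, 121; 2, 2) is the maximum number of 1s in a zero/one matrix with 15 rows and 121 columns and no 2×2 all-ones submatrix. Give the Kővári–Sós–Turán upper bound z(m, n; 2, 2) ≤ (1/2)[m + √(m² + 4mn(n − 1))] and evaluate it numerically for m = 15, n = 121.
z(15, 121; 2, 2) ≤ (1/2)[15 + √(15² + 4·15·121·120)] = (1/2)[15 + √871425] = 474.2507

Kővári–Sós–Turán: let r_1, ..., r_15 be the row sums and z = Σ r_i the total number of 1s. Each pair of columns can share at most one row with both entries 1 (else a 2×2 all-ones block appears), so Σ_i C(r_i, 2) ≤ C(121, 2) = 7260. By convexity Σ_i C(r_i, 2) ≥ 15·C(z/15, 2) = z(z − 15)/(2·15), giving z² − 15z − 15·121·120 ≤ 0 and hence z ≤ (1/2)[15 + √(225 + 4·217800)] = (1/2)[15 + √871425] ≈ (1/2)(15 + 933.5015) = 474.2507.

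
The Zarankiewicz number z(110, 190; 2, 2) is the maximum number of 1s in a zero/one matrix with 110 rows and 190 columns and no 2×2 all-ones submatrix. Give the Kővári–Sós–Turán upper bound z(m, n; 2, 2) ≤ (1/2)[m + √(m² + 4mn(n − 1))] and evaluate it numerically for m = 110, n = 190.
z(110, 190; 2, 2) ≤ (1/2)[110 + √(110² + 4·110·190·189)] = (1/2)[110 + √15812500] = 2043.2467

Kővári–Sós–Turán: let r_1, ..., r_110 be the row sums and z = Σ r_i the total number of 1s. Each pair of columns can share at most one row with both entries 1 (else a 2×2 all-ones block appears), so Σ_i C(r_i, 2) ≤ C(190, 2) = 17955. By convexity Σ_i C(r_i, 2) ≥ 110·C(z/110, 2) = z(z − 110)/(2·110), giving z² − 110z − 110·190·189 ≤ 0 and hence z ≤ (1/2)[110 + √(12100 + 4·3950100)] = (1/2)[110 + √15812500] ≈ (1/2)(110 + 3976.4934) = 2043.2467.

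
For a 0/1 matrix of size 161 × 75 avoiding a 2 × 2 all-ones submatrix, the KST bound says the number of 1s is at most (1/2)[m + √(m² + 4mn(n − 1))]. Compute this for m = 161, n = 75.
z(161, 75; 2, 2) ≤ (1/2)[161 + √(161² + 4·161·75·74)] = (1/2)[161 + √3600121] = 1029.1992

Kővári–Sós–Turán: let r_1, ..., r_161 be the row sums and z = Σ r_i the total number of 1s. Each pair of columns can share at most one row with both entries 1 (else a 2×2 all-ones block appears), so Σ_i C(r_i, 2) ≤ C(75, 2) = 2775. By convexity Σ_i C(r_i, 2) ≥ 161·C(z/161, 2) = z(z − 161)/(2·161), giving z² − 161z − 161·75·74 ≤ 0 and hence z ≤ (1/2)[161 + √(25921 + 4·893550)] = (1/2)[161 + √3600121] ≈ (1/2)(161 + 1897.3985) = 1029.1992.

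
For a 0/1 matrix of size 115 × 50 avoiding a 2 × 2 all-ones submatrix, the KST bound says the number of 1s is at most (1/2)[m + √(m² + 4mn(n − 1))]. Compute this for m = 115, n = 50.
z(115, 50; 2, 2) ≤ (1/2)[115 + √(115² + 4·115·50·49)] = (1/2)[115 + √1140225] = 591.4066

Kővári–Sós–Turán: let r_1, ..., r_115 be the row sums and z = Σ r_i the total number of 1s. Each pair of columns can share at most one row with both entries 1 (else a 2×2 all-ones block appears), so Σ_i C(r_i, 2) ≤ C(50, 2) = 1225. By convexity Σ_i C(r_i, 2) ≥ 115·C(z/115, 2) = z(z − 115)/(2·115), giving z² − 115z − 115·50·49 ≤ 0 and hence z ≤ (1/2)[115 + √(13225 + 4·281750)] = (1/2)[115 + √1140225] ≈ (1/2)(115 + 1067.8132) = 591.4066.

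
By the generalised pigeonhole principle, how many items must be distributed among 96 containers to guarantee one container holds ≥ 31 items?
n = (31 − 1)·96 + 1 = 2881

By the generalised pigeonhole principle, to guarantee some box contains ≥ r objects we need more than (r − 1) · k objects total. Threshold: n = (r − 1) · k + 1. With r = 31 and k = 96: n = 30 · 96 + 1 = 2880 + 1 = 2881. For n = 2880 = 30 · 96, we can put exactly 30 objects in every box, avoiding 31 in any single one — so 2881 is tight.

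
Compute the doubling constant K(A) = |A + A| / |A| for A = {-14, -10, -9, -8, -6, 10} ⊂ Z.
K = |A + A| / |A| = 18/6 = 3

Enumerate A + A = {a + b : a, b ∈ A}. With |A| = 6, there are |A|^2 = 36 ordered sum pairs; collecting distinct values, A + A = {-28, -24, -23, -22, -20, -19, -18, -17, -16, -15, -14, -12, -4, 0, 1, 2, 4, 20}, so |A + A| = 18. Thus K = 18/6 = 3. For comparison, the minimum possible |A + A| over all 6-element sets is 2·6 − 1 = 11 (so min K = 11/6), attained only by arithmetic progressions.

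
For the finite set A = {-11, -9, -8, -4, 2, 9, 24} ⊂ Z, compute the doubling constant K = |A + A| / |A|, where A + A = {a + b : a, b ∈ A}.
K = |A + A| / |A| = 27/7

Enumerate A + A = {a + b : a, b ∈ A}. With |A| = 7, there are |A|^2 = 49 ordered sum pairs; collecting distinct values, A + A = {-22, -20, -19, -18, -17, -16, -15, -13, -12, -9, -8, -7, -6, -2, 0, 1, 4, 5, 11, 13, 15, 16, 18, 20, 26, 33, 48}, so |A + A| = 27. Thus K = 27/7. For comparison, the minimum possible |A + A| over all 7-element sets is 2·7 − 1 = 13 (so min K = 13/7), attained only by arithmetic progressions.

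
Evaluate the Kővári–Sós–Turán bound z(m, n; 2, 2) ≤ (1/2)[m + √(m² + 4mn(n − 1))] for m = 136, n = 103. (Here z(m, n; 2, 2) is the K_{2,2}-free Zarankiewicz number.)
z(136, 103; 2, 2) ≤ (1/2)[136 + √(136² + 4·136·103·102)] = (1/2)[136 + √5733760] = 1265.2635

Kővári–Sós–Turán: let r_1, ..., r_136 be the row sums and z = Σ r_i the total number of 1s. Each pair of columns can share at most one row with both entries 1 (else a 2×2 all-ones block appears), so Σ_i C(r_i, 2) ≤ C(103, 2) = 5253. By convexity Σ_i C(r_i, 2) ≥ 136·C(z/136, 2) = z(z − 136)/(2·136), giving z² − 136z − 136·103·102 ≤ 0 and hence z ≤ (1/2)[136 + √(18496 + 4·1428816)] = (1/2)[136 + √5733760] ≈ (1/2)(136 + 2394.5271) = 1265.2635.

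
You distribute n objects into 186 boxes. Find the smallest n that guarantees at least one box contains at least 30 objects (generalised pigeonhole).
n = (30 − 1)·186 + 1 = 5395

By the generalised pigeonhole principle, to guarantee some box contains ≥ r objects we need more than (r − 1) · k objects total. Threshold: n = (r − 1) · k + 1. With r = 30 and k = 186: n = 29 · 186 + 1 = 5394 + 1 = 5395. For n = 5394 = 29 · 186, we can put exactly 29 objects in every box, avoiding 30 in any single one — so 5395 is tight.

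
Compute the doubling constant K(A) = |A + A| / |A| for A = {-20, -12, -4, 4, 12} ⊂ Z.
K = |A + A| / |A| = 9/5

Enumerate A + A = {a + b : a, b ∈ A}. With |A| = 5, there are |A|^2 = 25 ordered sum pairs; collecting distinct values, A + A = {-40, -32, -24, -16, -8, 0, 8, 16, 24}, so |A + A| = 9. Thus K = 9/5. Here |A + A| = 2|A| − 1 = 9, the minimum possible — so K = 9/5 is minimal, which holds iff A is an arithmetic progression.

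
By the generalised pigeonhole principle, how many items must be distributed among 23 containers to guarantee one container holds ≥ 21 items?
n = (21 − 1)·23 + 1 = 461

By the generalised pigeonhole principle, to guarantee some box contains ≥ r objects we need more than (r − 1) · k objects total. Threshold: n = (r − 1) · k + 1. With r = 21 and k = 23: n = 20 · 23 + 1 = 460 + 1 = 461. For n = 460 = 20 · 23, we can put exactly 20 objects in every box, avoiding 21 in any single one — so 461 is tight.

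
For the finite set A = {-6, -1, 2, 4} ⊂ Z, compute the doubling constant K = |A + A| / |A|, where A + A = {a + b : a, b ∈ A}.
K = |A + A| / |A| = 9/4

Enumerate A + A = {a + b : a, b ∈ A}. With |A| = 4, there are |A|^2 = 16 ordered sum pairs; collecting distinct values, A + A = {-12, -7, -4, -2, 1, 3, 4, 6, 8}, so |A + A| = 9. Thus K = 9/4. For comparison, the minimum possible |A + A| over all 4-element sets is 2·4 − 1 = 7 (so min K = 7/4), attained only by arithmetic progressions.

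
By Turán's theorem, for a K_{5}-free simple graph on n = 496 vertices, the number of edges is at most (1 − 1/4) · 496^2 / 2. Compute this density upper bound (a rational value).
Turán density bound = (3/4) · 496^2/2 = 92256

Turán's theorem: ex(n, K_{r+1}) is achieved by the complete r-partite Turán graph T(n, r) with parts as balanced as possible, and is at most (1 − 1/r) · n^2/2. For r = 4, n = 496: the density bound is (3/4) · 246016/2 = 92256. Since 4 ∣ 496, the Turán graph T(496, 4) has parts of equal size 124, and its edge count e(T(496, 4)) = 92256 attains the density bound exactly.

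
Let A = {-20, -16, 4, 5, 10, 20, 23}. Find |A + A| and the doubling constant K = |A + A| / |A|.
K = |A + A| / |A| = 28/7 = 4

Enumerate A + A = {a + b : a, b ∈ A}. With |A| = 7, there are |A|^2 = 49 ordered sum pairs; collecting distinct values, A + A = {-40, -36, -32, -16, -15, -12, -11, -10, -6, 0, 3, 4, 7, 8, 9, 10, 14, 15, 20, 24, 25, 27, 28, 30, 33, 40, 43, 46}, so |A + A| = 28. Thus K = 28/7 = 4. For comparison, the minimum possible |A + A| over all 7-element sets is 2·7 − 1 = 13 (so min K = 13/7), attained only by arithmetic progressions.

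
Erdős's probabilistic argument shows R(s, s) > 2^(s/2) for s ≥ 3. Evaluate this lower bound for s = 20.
2^(20/2) = 1024; so R(20, 20) > 1024

Colour each edge of K_n uniformly at random with red/blue. The expected number of monochromatic K_20 is C(n, 20) · 2 · 2^(−C(20,2)). If C(n, 20) · 2^(1 − C(20,2)) < 1, then with positive probability no monochromatic K_20 exists, so R(20, 20) > n. The standard estimate C(n, 20) ≤ n^20/20! shows this inequality holds whenever n ≤ 2^(20/2) (since 20! · 2^(C(20,2) − 1) > 2^(20^2/2) ≥ n^20). Hence R(20, 20) > 2^(20/2) = 1024.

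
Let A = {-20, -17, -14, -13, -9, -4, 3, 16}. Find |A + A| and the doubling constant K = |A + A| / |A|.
K = |A + A| / |A| = 31/8

Enumerate A + A = {a + b : a, b ∈ A}. With |A| = 8, there are |A|^2 = 64 ordered sum pairs; collecting distinct values, A + A = {-40, -37, -34, -33, -31, -30, -29, -28, -27, -26, -24, -23, -22, -21, -18, -17, -14, -13, -11, -10, -8, -6, -4, -1, 2, 3, 6, 7, 12, 19, 32}, so |A + A| = 31. Thus K = 31/8. For comparison, the minimum possible |A + A| over all 8-element sets is 2·8 − 1 = 15 (so min K = 15/8), attained only by arithmetic progressions.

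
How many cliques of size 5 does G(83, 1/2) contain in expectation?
E[# K_5] = C(83, 5) · (1/2)^C(5, 2) = 29034396 / 2^10 = 7258599/256 ≈ 28353.902344

For each 5-subset S of vertices (there are C(83, 5) = 29034396 such S), let X_S = 1 if S induces a K_5 (all C(5, 2) = 10 edges present). Then P(X_S = 1) = (1/2)^10 = 1/1024. By linearity of expectation, E[# K_5] = C(83, 5) · (1/2)^10 = 29034396 / 1024 = 7258599/256 ≈ 28353.902344.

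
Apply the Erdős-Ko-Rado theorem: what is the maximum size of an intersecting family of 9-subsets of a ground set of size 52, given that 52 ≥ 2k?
max |F| = C(51, 8) = 636763050

Erdős-Ko-Rado (1961): when n ≥ 2k, max |F| = C(n−1, k−1). The bound is attained by the star {A : i ∈ A} for any fixed i ∈ [n]. Here C(52−1, 9−1) = C(51, 8) = 636763050.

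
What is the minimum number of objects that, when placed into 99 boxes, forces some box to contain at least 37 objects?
n = (37 − 1)·99 + 1 = 3565

By the generalised pigeonhole principle, to guarantee some box contains ≥ r objects we need more than (r − 1) · k objects total. Threshold: n = (r − 1) · k + 1. With r = 37 and k = 99: n = 36 · 99 + 1 = 3564 + 1 = 3565. For n = 3564 = 36 · 99, we can put exactly 36 objects in every box, avoiding 37 in any single one — so 3565 is tight.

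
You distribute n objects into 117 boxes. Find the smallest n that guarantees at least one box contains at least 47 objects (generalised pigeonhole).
n = (47 − 1)·117 + 1 = 5383

By the generalised pigeonhole principle, to guarantee some box contains ≥ r objects we need more than (r − 1) · k objects total. Threshold: n = (r − 1) · k + 1. With r = 47 and k = 117: n = 46 · 117 + 1 = 5382 + 1 = 5383. For n = 5382 = 46 · 117, we can put exactly 46 objects in every box, avoiding 47 in any single one — so 5383 is tight.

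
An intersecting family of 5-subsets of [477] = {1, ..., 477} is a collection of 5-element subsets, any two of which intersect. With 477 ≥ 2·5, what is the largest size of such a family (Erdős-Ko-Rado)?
max |F| = C(476, 4) = 2112169675

Erdős-Ko-Rado (1961): when n ≥ 2k, max |F| = C(n−1, k−1). The bound is attained by the star {A : i ∈ A} for any fixed i ∈ [n]. Here C(477−1, 5−1) = C(476, 4) = 2112169675.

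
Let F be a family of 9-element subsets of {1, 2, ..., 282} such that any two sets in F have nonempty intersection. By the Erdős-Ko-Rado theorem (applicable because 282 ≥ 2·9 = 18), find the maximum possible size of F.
max |F| = C(281, 8) = 871896500955975

Erdős-Ko-Rado (1961): when n ≥ 2k, max |F| = C(n−1, k−1). The bound is attained by the star {A : i ∈ A} for any fixed i ∈ [n]. Here C(282−1, 9−1) = C(281, 8) = 871896500955975.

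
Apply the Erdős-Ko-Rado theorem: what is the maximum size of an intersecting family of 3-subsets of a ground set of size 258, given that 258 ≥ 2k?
max |F| = C(257, 2) = 32896

Erdős-Ko-Rado (1961): when n ≥ 2k, max |F| = C(n−1, k−1). The bound is attained by the star {A : i ∈ A} for any fixed i ∈ [n]. Here C(258−1, 3−1) = C(257, 2) = 32896.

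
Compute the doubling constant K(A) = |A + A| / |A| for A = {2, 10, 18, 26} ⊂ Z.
K = |A + A| / |A| = 7/4

Enumerate A + A = {a + b : a, b ∈ A}. With |A| = 4, there are |A|^2 = 16 ordered sum pairs; collecting distinct values, A + A = {4, 12, 20, 28, 36, 44, 52}, so |A + A| = 7. Thus K = 7/4. Here |A + A| = 2|A| − 1 = 7, the minimum possible — so K = 7/4 is minimal, which holds iff A is an arithmetic progression.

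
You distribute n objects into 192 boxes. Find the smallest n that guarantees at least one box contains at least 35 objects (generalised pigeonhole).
n = (35 − 1)·192 + 1 = 6529

By the generalised pigeonhole principle, to guarantee some box contains ≥ r objects we need more than (r − 1) · k objects total. Threshold: n = (r − 1) · k + 1. With r = 35 and k = 192: n = 34 · 192 + 1 = 6528 + 1 = 6529. For n = 6528 = 34 · 192, we can put exactly 34 objects in every box, avoiding 35 in any single one — so 6529 is tight.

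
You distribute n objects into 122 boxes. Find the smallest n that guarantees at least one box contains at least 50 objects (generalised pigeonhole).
n = (50 − 1)·122 + 1 = 5979

By the generalised pigeonhole principle, to guarantee some box contains ≥ r objects we need more than (r − 1) · k objects total. Threshold: n = (r − 1) · k + 1. With r = 50 and k = 122: n = 49 · 122 + 1 = 5978 + 1 = 5979. For n = 5978 = 49 · 122, we can put exactly 49 objects in every box, avoiding 50 in any single one — so 5979 is tight.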